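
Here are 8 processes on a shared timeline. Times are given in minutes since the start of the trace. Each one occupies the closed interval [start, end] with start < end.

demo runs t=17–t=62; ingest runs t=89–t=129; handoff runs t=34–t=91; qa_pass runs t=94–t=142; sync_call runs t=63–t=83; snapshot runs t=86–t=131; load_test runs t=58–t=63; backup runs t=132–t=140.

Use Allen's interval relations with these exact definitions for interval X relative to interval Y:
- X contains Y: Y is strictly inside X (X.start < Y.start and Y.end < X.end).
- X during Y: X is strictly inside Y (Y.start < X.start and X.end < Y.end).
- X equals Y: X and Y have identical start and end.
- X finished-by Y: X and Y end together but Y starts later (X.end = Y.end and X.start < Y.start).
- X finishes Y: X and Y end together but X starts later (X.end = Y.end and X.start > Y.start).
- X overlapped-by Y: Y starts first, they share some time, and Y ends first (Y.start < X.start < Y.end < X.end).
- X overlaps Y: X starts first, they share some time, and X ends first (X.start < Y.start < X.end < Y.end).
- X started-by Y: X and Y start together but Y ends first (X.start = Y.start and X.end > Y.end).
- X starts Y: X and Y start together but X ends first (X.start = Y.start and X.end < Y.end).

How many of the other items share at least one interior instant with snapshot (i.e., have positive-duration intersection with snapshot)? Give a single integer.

Target snapshot = [t=86, t=131].
backup [t=132, t=140] → after → no.
demo [t=17, t=62] → before → no.
handoff [t=34, t=91] → overlaps → counts.
ingest [t=89, t=129] → during → counts.
load_test [t=58, t=63] → before → no.
qa_pass [t=94, t=142] → overlapped-by → counts.
sync_call [t=63, t=83] → before → no.
Total: 3.

3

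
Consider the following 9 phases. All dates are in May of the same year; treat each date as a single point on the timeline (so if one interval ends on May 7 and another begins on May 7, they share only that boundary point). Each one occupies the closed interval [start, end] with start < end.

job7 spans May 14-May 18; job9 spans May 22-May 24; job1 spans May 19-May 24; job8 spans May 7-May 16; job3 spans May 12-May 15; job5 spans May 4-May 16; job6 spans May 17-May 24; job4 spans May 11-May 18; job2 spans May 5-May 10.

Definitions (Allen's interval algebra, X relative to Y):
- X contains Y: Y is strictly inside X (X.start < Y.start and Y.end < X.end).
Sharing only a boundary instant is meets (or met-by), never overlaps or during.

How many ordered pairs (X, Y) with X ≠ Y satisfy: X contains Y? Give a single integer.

4

Checking all 72 ordered pairs for relation 'contains'; matching pairs in alphabetical order:
(job4, job3): job4 contains job3 ✓
(job5, job2): job5 contains job2 ✓
(job5, job3): job5 contains job3 ✓
(job8, job3): job8 contains job3 ✓
Count: 4.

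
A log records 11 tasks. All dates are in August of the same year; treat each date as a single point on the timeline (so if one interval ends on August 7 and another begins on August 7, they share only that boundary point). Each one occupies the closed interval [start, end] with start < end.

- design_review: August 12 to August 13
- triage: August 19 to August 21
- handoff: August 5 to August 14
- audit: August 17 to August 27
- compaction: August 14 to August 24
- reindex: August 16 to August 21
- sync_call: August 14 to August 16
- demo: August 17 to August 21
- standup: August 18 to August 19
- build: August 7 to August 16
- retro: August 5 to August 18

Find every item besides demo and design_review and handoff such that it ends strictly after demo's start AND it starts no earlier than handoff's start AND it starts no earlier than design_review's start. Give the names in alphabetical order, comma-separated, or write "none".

Conditions: its end is strictly after demo's start (X.end > August 17) AND its start is no earlier than handoff's start (X.start >= August 5) AND its start is no earlier than design_review's start (X.start >= August 12).
audit: end August 27 > August 17? ✓; start August 17 >= August 5? ✓; start August 17 >= August 12? ✓ → yes.
build: end August 16 > August 17? ✗; start August 7 >= August 5? ✓; start August 7 >= August 12? ✗ → no.
compaction: end August 24 > August 17? ✓; start August 14 >= August 5? ✓; start August 14 >= August 12? ✓ → yes.
reindex: end August 21 > August 17? ✓; start August 16 >= August 5? ✓; start August 16 >= August 12? ✓ → yes.
retro: end August 18 > August 17? ✓; start August 5 >= August 5? ✓; start August 5 >= August 12? ✗ → no.
standup: end August 19 > August 17? ✓; start August 18 >= August 5? ✓; start August 18 >= August 12? ✓ → yes.
sync_call: end August 16 > August 17? ✗; start August 14 >= August 5? ✓; start August 14 >= August 12? ✓ → no.
triage: end August 21 > August 17? ✓; start August 19 >= August 5? ✓; start August 19 >= August 12? ✓ → yes.
Result: audit, compaction, reindex, standup, triage.

audit, compaction, reindex, standup, triage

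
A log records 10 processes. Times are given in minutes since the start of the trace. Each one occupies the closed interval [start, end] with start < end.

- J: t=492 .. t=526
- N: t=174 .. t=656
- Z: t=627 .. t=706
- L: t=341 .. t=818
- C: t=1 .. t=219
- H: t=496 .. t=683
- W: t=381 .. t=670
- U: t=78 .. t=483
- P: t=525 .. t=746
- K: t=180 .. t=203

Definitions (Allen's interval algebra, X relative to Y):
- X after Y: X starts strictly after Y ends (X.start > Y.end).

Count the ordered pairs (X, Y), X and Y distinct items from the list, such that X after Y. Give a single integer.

17

Checking all 90 ordered pairs for relation 'after'; matching pairs in alphabetical order:
(H, C): H after C ✓
(H, K): H after K ✓
(H, U): H after U ✓
(J, C): J after C ✓
(J, K): J after K ✓
(J, U): J after U ✓
(L, C): L after C ✓
(L, K): L after K ✓
(P, C): P after C ✓
(P, K): P after K ✓
(P, U): P after U ✓
(W, C): W after C ✓
(W, K): W after K ✓
(Z, C): Z after C ✓
(Z, J): Z after J ✓
(Z, K): Z after K ✓
(Z, U): Z after U ✓
Count: 17.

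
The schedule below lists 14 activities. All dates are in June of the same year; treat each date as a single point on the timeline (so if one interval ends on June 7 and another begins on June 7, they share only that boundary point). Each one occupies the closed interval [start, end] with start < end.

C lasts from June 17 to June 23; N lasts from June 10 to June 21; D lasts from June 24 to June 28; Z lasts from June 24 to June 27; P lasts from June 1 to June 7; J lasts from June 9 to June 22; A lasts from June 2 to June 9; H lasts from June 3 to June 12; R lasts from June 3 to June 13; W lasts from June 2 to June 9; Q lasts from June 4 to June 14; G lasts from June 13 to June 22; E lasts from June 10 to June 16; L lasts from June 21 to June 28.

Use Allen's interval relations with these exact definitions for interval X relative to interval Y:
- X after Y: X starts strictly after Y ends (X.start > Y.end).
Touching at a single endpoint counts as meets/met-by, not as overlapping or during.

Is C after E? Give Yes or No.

Yes

C = [June 17, June 23], E = [June 10, June 16].
Actual relation of C to E: after.
Asked whether 'after' holds → Yes.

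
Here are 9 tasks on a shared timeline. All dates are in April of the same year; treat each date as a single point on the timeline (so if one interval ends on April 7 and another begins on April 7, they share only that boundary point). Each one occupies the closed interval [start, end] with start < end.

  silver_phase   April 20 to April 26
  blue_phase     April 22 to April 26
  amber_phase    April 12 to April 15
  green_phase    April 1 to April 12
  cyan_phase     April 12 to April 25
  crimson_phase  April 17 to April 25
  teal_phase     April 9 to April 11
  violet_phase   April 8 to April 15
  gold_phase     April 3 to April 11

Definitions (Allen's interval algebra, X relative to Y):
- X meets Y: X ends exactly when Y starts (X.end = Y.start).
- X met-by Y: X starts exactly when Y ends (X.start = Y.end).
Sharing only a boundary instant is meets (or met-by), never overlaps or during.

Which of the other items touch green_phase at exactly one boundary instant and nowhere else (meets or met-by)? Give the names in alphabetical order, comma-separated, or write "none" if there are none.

Target green_phase = [April 1, April 12].
amber_phase [April 12, April 15] → met-by → yes.
blue_phase [April 22, April 26] → after → no.
crimson_phase [April 17, April 25] → after → no.
cyan_phase [April 12, April 25] → met-by → yes.
gold_phase [April 3, April 11] → during → no.
silver_phase [April 20, April 26] → after → no.
teal_phase [April 9, April 11] → during → no.
violet_phase [April 8, April 15] → overlapped-by → no.
Result: amber_phase, cyan_phase.

amber_phase, cyan_phase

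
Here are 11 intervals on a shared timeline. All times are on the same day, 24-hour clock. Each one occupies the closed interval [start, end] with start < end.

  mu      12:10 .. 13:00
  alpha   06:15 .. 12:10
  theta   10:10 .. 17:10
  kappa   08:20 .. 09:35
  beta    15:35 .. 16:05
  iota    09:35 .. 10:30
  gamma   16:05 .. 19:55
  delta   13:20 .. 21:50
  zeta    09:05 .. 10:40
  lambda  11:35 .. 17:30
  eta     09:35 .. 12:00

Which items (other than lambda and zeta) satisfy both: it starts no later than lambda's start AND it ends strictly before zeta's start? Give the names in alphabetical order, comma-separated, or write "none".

Conditions: its start is no later than lambda's start (X.start <= 11:35) AND its end is strictly before zeta's start (X.end < 09:05).
alpha: start 06:15 <= 11:35? ✓; end 12:10 < 09:05? ✗ → no.
beta: start 15:35 <= 11:35? ✗; end 16:05 < 09:05? ✗ → no.
delta: start 13:20 <= 11:35? ✗; end 21:50 < 09:05? ✗ → no.
eta: start 09:35 <= 11:35? ✓; end 12:00 < 09:05? ✗ → no.
gamma: start 16:05 <= 11:35? ✗; end 19:55 < 09:05? ✗ → no.
iota: start 09:35 <= 11:35? ✓; end 10:30 < 09:05? ✗ → no.
kappa: start 08:20 <= 11:35? ✓; end 09:35 < 09:05? ✗ → no.
mu: start 12:10 <= 11:35? ✗; end 13:00 < 09:05? ✗ → no.
theta: start 10:10 <= 11:35? ✓; end 17:10 < 09:05? ✗ → no.
Result: none.

none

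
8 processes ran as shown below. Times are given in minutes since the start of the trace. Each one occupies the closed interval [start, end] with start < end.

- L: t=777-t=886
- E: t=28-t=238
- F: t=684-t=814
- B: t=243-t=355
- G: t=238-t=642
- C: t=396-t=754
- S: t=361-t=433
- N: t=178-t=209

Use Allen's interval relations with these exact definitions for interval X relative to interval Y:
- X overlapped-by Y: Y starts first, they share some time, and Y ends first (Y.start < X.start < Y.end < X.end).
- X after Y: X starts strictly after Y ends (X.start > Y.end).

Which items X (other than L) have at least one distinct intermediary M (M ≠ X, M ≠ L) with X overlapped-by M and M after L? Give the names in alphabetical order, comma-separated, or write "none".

none

Target L = [t=777, t=886].
Intermediaries M with M after L: none.
Union: none.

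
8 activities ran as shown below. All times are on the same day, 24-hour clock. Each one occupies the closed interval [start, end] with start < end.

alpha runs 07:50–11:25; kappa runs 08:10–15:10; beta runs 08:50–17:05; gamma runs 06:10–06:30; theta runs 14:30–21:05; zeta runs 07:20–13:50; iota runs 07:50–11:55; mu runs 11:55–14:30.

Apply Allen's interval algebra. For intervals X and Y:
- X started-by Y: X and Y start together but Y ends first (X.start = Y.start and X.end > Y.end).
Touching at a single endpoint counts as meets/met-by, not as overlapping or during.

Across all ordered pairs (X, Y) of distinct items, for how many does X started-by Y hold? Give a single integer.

Checking all 56 ordered pairs for relation 'started-by'; matching pairs in alphabetical order:
(iota, alpha): iota started-by alpha ✓
Count: 1.

1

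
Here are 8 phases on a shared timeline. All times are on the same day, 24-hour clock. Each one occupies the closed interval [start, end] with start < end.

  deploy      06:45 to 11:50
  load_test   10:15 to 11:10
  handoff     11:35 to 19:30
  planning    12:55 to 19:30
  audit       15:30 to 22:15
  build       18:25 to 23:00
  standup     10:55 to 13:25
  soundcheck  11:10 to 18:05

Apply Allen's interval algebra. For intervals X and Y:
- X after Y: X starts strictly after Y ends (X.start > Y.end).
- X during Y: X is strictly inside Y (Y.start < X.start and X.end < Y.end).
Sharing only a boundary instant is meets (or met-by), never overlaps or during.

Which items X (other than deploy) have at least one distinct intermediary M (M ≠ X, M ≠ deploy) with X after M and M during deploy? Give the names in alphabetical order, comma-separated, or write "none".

audit, build, handoff, planning

Target deploy = [06:45, 11:50].
Intermediaries M with M during deploy: load_test.
Via load_test — items with X after load_test: audit, build, handoff, planning.
Union: audit, build, handoff, planning.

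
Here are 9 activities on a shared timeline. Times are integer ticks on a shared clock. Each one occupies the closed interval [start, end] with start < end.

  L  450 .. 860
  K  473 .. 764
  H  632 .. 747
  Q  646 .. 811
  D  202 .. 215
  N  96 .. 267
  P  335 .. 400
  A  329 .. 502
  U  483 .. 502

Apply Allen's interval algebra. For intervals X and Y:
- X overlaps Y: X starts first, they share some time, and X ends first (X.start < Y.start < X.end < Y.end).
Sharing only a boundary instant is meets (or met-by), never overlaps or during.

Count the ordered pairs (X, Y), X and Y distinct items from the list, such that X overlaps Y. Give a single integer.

Checking all 72 ordered pairs for relation 'overlaps'; matching pairs in alphabetical order:
(A, K): A overlaps K ✓
(A, L): A overlaps L ✓
(H, Q): H overlaps Q ✓
(K, Q): K overlaps Q ✓
Count: 4.

4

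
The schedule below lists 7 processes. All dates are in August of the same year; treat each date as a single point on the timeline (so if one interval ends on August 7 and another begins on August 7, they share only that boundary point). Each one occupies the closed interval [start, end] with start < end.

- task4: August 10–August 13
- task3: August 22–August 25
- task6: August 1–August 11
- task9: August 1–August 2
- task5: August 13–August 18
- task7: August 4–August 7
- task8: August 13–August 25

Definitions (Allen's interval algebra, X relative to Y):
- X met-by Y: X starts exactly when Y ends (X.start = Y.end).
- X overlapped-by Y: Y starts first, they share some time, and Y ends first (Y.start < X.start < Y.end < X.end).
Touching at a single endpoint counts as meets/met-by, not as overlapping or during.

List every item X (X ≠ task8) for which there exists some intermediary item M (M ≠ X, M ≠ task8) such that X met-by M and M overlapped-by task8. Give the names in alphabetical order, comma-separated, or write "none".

Target task8 = [August 13, August 25].
Intermediaries M with M overlapped-by task8: none.
Union: none.

none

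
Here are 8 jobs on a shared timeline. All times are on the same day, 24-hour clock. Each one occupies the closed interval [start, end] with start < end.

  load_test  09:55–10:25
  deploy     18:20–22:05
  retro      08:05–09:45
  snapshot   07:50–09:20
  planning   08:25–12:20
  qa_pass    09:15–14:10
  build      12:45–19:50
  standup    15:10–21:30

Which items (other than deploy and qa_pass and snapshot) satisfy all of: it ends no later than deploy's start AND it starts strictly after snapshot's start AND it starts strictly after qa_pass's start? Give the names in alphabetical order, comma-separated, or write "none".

load_test

Conditions: its end is no later than deploy's start (X.end <= 18:20) AND its start is strictly after snapshot's start (X.start > 07:50) AND its start is strictly after qa_pass's start (X.start > 09:15).
build: end 19:50 <= 18:20? ✗; start 12:45 > 07:50? ✓; start 12:45 > 09:15? ✓ → no.
load_test: end 10:25 <= 18:20? ✓; start 09:55 > 07:50? ✓; start 09:55 > 09:15? ✓ → yes.
planning: end 12:20 <= 18:20? ✓; start 08:25 > 07:50? ✓; start 08:25 > 09:15? ✗ → no.
retro: end 09:45 <= 18:20? ✓; start 08:05 > 07:50? ✓; start 08:05 > 09:15? ✗ → no.
standup: end 21:30 <= 18:20? ✗; start 15:10 > 07:50? ✓; start 15:10 > 09:15? ✓ → no.
Result: load_test.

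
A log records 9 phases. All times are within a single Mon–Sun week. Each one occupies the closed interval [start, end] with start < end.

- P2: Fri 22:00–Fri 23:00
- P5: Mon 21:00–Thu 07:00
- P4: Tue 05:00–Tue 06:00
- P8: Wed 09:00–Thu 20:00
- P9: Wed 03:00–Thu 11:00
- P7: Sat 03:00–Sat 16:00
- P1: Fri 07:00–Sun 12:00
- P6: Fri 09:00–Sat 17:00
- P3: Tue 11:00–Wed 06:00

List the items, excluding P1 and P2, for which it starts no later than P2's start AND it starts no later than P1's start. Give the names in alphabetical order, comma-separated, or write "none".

Conditions: its start is no later than P2's start (X.start <= Fri 22:00) AND its start is no later than P1's start (X.start <= Fri 07:00).
P3: start Tue 11:00 <= Fri 22:00? ✓; start Tue 11:00 <= Fri 07:00? ✓ → yes.
P4: start Tue 05:00 <= Fri 22:00? ✓; start Tue 05:00 <= Fri 07:00? ✓ → yes.
P5: start Mon 21:00 <= Fri 22:00? ✓; start Mon 21:00 <= Fri 07:00? ✓ → yes.
P6: start Fri 09:00 <= Fri 22:00? ✓; start Fri 09:00 <= Fri 07:00? ✗ → no.
P7: start Sat 03:00 <= Fri 22:00? ✗; start Sat 03:00 <= Fri 07:00? ✗ → no.
P8: start Wed 09:00 <= Fri 22:00? ✓; start Wed 09:00 <= Fri 07:00? ✓ → yes.
P9: start Wed 03:00 <= Fri 22:00? ✓; start Wed 03:00 <= Fri 07:00? ✓ → yes.
Result: P3, P4, P5, P8, P9.

P3, P4, P5, P8, P9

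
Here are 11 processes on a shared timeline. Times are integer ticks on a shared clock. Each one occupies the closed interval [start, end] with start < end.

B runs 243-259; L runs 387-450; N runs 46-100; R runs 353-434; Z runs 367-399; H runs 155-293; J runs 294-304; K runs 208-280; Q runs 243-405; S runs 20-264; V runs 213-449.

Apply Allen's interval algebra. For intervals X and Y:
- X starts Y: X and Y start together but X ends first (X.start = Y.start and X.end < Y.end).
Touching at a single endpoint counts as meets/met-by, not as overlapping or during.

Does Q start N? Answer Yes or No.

Q = [243, 405], N = [46, 100].
Actual relation of Q to N: after.
Asked whether 'starts' holds → No.

No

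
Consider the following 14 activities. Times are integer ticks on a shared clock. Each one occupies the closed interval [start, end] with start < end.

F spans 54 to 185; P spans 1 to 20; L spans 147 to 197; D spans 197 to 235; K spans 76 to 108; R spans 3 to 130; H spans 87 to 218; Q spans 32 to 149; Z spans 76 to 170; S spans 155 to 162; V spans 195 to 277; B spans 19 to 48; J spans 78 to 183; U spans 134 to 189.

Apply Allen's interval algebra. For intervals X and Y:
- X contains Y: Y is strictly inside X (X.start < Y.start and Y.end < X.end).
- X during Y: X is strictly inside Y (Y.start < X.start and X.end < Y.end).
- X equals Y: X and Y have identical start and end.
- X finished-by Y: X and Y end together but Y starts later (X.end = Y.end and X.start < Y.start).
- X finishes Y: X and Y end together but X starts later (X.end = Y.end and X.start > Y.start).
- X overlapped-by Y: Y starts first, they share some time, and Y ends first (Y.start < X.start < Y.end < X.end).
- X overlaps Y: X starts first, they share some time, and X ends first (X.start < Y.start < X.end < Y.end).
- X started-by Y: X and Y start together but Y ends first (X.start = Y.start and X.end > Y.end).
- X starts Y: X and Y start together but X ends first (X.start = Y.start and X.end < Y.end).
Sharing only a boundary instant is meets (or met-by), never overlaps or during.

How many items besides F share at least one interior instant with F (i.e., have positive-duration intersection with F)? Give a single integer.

9

Target F = [54, 185].
B [19, 48] → before → no.
D [197, 235] → after → no.
H [87, 218] → overlapped-by → counts.
J [78, 183] → during → counts.
K [76, 108] → during → counts.
L [147, 197] → overlapped-by → counts.
P [1, 20] → before → no.
Q [32, 149] → overlaps → counts.
R [3, 130] → overlaps → counts.
S [155, 162] → during → counts.
U [134, 189] → overlapped-by → counts.
V [195, 277] → after → no.
Z [76, 170] → during → counts.
Total: 9.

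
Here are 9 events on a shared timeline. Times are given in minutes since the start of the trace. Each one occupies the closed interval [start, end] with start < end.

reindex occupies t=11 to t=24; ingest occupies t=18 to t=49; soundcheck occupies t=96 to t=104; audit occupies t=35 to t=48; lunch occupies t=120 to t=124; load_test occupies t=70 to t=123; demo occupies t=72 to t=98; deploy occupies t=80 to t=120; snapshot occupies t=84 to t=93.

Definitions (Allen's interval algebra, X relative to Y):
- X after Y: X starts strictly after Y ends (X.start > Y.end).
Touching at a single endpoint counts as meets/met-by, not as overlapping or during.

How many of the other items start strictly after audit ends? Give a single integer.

6

Target audit = [t=35, t=48].
demo [t=72, t=98] → after → counts.
deploy [t=80, t=120] → after → counts.
ingest [t=18, t=49] → contains → no.
load_test [t=70, t=123] → after → counts.
lunch [t=120, t=124] → after → counts.
reindex [t=11, t=24] → before → no.
snapshot [t=84, t=93] → after → counts.
soundcheck [t=96, t=104] → after → counts.
Total: 6.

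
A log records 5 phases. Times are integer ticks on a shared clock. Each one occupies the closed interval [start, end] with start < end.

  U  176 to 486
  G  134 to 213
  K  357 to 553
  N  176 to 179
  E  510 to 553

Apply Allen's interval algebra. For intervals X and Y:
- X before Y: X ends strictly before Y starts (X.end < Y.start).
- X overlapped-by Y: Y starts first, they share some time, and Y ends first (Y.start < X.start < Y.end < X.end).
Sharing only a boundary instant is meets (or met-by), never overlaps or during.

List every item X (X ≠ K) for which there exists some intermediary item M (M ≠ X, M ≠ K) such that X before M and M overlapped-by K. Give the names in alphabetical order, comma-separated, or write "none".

none

Target K = [357, 553].
Intermediaries M with M overlapped-by K: none.
Union: none.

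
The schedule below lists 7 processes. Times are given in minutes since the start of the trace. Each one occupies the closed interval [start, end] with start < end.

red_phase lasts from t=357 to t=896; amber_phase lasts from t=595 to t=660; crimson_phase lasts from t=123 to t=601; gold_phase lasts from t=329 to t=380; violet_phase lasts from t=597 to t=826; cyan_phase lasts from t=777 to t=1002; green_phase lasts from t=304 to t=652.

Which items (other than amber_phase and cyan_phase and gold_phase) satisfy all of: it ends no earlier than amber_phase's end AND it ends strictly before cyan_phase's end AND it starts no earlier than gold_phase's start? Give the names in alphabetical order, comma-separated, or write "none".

Conditions: its end is no earlier than amber_phase's end (X.end >= t=660) AND its end is strictly before cyan_phase's end (X.end < t=1002) AND its start is no earlier than gold_phase's start (X.start >= t=329).
crimson_phase: end t=601 >= t=660? ✗; end t=601 < t=1002? ✓; start t=123 >= t=329? ✗ → no.
green_phase: end t=652 >= t=660? ✗; end t=652 < t=1002? ✓; start t=304 >= t=329? ✗ → no.
red_phase: end t=896 >= t=660? ✓; end t=896 < t=1002? ✓; start t=357 >= t=329? ✓ → yes.
violet_phase: end t=826 >= t=660? ✓; end t=826 < t=1002? ✓; start t=597 >= t=329? ✓ → yes.
Result: red_phase, violet_phase.

red_phase, violet_phase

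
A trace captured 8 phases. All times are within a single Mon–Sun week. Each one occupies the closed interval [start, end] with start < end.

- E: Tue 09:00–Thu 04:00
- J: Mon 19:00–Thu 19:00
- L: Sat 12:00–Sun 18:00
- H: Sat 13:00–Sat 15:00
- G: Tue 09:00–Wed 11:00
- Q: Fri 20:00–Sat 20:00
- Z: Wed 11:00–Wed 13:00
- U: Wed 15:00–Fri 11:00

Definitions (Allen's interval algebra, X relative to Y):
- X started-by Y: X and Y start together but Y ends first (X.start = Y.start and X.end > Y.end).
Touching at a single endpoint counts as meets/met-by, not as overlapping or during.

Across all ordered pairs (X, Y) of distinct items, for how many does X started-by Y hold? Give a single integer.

1

Checking all 56 ordered pairs for relation 'started-by'; matching pairs in alphabetical order:
(E, G): E started-by G ✓
Count: 1.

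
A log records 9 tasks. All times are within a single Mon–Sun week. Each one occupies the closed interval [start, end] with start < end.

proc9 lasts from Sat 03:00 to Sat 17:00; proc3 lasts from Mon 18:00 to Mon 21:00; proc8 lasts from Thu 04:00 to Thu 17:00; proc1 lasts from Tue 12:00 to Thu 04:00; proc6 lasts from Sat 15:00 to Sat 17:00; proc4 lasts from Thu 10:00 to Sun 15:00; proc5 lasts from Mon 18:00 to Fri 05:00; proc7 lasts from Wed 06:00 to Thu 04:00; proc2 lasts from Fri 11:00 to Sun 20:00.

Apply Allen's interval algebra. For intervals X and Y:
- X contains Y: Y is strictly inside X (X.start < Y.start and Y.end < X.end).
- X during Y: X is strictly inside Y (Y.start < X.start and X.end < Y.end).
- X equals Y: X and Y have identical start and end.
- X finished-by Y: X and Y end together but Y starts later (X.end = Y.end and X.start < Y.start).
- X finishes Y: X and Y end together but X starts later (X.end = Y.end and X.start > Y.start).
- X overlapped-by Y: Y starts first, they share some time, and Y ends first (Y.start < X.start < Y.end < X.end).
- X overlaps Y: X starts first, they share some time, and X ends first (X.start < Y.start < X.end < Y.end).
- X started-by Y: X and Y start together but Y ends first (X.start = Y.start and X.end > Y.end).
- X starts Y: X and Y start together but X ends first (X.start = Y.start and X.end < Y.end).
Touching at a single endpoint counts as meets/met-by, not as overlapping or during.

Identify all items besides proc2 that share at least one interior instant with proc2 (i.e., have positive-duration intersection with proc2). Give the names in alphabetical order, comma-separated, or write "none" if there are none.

proc4, proc6, proc9

Target proc2 = [Fri 11:00, Sun 20:00].
proc1 [Tue 12:00, Thu 04:00] → before → no.
proc3 [Mon 18:00, Mon 21:00] → before → no.
proc4 [Thu 10:00, Sun 15:00] → overlaps → yes.
proc5 [Mon 18:00, Fri 05:00] → before → no.
proc6 [Sat 15:00, Sat 17:00] → during → yes.
proc7 [Wed 06:00, Thu 04:00] → before → no.
proc8 [Thu 04:00, Thu 17:00] → before → no.
proc9 [Sat 03:00, Sat 17:00] → during → yes.
Result: proc4, proc6, proc9.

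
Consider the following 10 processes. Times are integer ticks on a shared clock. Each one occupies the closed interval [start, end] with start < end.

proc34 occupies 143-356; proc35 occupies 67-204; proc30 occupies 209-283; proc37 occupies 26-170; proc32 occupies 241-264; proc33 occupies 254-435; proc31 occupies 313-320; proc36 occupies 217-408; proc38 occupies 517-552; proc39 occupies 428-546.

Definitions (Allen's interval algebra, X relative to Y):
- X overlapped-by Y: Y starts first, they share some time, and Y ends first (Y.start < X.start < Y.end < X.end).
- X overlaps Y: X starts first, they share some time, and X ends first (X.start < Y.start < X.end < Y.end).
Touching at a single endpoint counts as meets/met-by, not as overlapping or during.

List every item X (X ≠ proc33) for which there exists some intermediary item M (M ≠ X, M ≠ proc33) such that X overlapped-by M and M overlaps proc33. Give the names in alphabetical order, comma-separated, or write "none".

Target proc33 = [254, 435].
Intermediaries M with M overlaps proc33: proc30, proc32, proc34, proc36.
Via proc30 — items with X overlapped-by proc30: proc36.
Via proc32 — items with X overlapped-by proc32: none.
Via proc34 — items with X overlapped-by proc34: proc36.
Via proc36 — items with X overlapped-by proc36: none.
Union: proc36.

proc36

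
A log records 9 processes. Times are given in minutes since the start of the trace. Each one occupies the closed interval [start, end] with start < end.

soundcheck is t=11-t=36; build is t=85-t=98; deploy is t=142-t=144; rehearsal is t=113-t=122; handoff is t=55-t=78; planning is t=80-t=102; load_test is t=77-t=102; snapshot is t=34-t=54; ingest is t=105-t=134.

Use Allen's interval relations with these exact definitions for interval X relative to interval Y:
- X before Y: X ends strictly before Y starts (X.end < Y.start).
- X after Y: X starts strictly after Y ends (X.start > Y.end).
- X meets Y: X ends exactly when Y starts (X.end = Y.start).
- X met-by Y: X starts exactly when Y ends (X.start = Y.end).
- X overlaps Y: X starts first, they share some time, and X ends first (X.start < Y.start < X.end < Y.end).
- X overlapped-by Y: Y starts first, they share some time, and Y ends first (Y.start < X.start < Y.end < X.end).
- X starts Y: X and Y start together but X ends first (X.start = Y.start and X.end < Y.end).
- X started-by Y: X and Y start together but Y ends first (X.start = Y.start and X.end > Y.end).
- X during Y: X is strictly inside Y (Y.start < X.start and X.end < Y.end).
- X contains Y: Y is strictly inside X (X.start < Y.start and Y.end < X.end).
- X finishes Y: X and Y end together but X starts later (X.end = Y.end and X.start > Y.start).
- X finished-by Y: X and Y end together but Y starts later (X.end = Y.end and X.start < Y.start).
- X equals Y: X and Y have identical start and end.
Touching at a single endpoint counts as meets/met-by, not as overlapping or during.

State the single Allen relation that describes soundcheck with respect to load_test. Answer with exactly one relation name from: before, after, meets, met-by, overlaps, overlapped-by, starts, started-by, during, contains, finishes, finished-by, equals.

soundcheck = [t=11, t=36]; load_test = [t=77, t=102].
Compare endpoints: soundcheck.start < load_test.start, soundcheck.start < load_test.end, soundcheck.end < load_test.start, soundcheck.end < load_test.end.
That pattern is 'before'.

before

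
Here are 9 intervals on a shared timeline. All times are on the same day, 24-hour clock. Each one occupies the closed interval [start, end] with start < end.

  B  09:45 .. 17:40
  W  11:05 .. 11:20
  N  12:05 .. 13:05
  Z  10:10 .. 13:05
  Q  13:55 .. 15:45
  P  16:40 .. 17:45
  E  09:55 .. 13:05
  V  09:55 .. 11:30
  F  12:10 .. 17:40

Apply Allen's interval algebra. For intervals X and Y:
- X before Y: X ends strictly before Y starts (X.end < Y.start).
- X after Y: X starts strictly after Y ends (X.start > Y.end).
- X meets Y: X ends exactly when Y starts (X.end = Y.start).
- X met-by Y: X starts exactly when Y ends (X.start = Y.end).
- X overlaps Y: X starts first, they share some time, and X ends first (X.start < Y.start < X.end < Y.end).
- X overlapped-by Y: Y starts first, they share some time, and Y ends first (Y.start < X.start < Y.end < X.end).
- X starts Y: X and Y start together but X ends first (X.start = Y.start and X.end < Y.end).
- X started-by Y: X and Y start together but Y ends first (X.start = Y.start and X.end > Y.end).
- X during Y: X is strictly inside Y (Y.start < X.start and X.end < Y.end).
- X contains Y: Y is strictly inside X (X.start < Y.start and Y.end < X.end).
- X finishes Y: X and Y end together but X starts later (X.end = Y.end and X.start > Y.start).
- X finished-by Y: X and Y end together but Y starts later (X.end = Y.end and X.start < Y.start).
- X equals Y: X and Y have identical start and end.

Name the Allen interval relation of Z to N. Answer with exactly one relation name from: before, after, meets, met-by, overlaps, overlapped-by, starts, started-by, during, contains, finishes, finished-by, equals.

finished-by

Z = [10:10, 13:05]; N = [12:05, 13:05].
Compare endpoints: Z.start < N.start, Z.start < N.end, Z.end > N.start, Z.end = N.end.
That pattern is 'finished-by'.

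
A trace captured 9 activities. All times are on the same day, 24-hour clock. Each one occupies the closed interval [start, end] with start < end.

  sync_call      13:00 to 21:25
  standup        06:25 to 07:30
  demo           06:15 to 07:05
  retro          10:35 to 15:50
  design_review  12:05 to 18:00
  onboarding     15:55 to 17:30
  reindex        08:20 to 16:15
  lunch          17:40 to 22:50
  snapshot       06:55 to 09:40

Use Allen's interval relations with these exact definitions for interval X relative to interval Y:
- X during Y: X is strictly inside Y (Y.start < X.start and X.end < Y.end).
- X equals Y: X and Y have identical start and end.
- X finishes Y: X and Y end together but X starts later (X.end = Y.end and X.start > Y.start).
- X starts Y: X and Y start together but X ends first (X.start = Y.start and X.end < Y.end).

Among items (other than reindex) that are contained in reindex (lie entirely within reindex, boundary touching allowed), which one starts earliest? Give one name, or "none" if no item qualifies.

retro

Target reindex = [08:20, 16:15].
demo [06:15, 07:05] → before → excluded.
design_review [12:05, 18:00] → overlapped-by → excluded.
lunch [17:40, 22:50] → after → excluded.
onboarding [15:55, 17:30] → overlapped-by → excluded.
retro [10:35, 15:50] → during → candidate.
snapshot [06:55, 09:40] → overlaps → excluded.
standup [06:25, 07:30] → before → excluded.
sync_call [13:00, 21:25] → overlapped-by → excluded.
Among candidates, earliest start is 10:35 → retro.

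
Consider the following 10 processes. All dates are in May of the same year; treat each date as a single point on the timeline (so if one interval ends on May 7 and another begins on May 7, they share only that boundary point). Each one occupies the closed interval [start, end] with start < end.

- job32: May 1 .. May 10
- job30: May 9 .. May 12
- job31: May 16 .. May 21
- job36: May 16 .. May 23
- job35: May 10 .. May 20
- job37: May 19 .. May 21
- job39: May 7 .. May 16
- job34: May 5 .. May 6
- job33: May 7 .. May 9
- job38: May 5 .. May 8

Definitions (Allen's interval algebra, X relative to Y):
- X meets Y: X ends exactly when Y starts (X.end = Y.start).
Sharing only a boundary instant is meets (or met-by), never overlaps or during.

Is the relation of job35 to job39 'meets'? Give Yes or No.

No

job35 = [May 10, May 20], job39 = [May 7, May 16].
Actual relation of job35 to job39: overlapped-by.
Asked whether 'meets' holds → No.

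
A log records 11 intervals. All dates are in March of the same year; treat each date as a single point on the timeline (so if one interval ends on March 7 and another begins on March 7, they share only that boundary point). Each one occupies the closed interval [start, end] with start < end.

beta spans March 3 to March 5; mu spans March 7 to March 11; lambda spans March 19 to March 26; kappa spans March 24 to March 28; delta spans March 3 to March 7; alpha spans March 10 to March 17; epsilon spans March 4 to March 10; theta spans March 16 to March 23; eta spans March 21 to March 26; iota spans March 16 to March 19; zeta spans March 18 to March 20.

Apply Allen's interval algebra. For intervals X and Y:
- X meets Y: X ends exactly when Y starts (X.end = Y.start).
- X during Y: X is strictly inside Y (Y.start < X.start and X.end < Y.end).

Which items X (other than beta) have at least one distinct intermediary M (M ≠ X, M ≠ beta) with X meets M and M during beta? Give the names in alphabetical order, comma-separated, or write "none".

none

Target beta = [March 3, March 5].
Intermediaries M with M during beta: none.
Union: none.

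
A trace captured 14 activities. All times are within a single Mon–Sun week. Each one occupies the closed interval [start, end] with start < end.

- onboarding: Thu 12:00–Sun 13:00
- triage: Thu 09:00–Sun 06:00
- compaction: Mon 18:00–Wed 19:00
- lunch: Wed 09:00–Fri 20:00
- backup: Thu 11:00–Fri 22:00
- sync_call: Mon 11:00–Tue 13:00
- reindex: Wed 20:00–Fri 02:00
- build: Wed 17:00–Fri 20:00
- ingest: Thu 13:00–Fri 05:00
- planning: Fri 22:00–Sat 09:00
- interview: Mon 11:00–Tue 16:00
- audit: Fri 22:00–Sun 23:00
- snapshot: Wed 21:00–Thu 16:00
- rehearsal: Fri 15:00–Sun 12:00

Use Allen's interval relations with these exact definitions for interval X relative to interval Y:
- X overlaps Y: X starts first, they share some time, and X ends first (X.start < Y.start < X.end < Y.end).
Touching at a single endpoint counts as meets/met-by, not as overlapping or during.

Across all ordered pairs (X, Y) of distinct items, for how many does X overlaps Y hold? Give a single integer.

Checking all 182 ordered pairs for relation 'overlaps'; matching pairs in alphabetical order:
(backup, onboarding): backup overlaps onboarding ✓
(backup, rehearsal): backup overlaps rehearsal ✓
(build, backup): build overlaps backup ✓
(build, onboarding): build overlaps onboarding ✓
(build, rehearsal): build overlaps rehearsal ✓
(build, triage): build overlaps triage ✓
(compaction, build): compaction overlaps build ✓
(compaction, lunch): compaction overlaps lunch ✓
(interview, compaction): interview overlaps compaction ✓
(lunch, backup): lunch overlaps backup ✓
(lunch, onboarding): lunch overlaps onboarding ✓
(lunch, rehearsal): lunch overlaps rehearsal ✓
(lunch, triage): lunch overlaps triage ✓
(onboarding, audit): onboarding overlaps audit ✓
(rehearsal, audit): rehearsal overlaps audit ✓
(reindex, backup): reindex overlaps backup ✓
(reindex, ingest): reindex overlaps ingest ✓
(reindex, onboarding): reindex overlaps onboarding ✓
(reindex, triage): reindex overlaps triage ✓
(snapshot, backup): snapshot overlaps backup ✓
(snapshot, ingest): snapshot overlaps ingest ✓
(snapshot, onboarding): snapshot overlaps onboarding ✓
(snapshot, triage): snapshot overlaps triage ✓
(sync_call, compaction): sync_call overlaps compaction ✓
... plus 3 further pairs not listed.
Count: 27.

27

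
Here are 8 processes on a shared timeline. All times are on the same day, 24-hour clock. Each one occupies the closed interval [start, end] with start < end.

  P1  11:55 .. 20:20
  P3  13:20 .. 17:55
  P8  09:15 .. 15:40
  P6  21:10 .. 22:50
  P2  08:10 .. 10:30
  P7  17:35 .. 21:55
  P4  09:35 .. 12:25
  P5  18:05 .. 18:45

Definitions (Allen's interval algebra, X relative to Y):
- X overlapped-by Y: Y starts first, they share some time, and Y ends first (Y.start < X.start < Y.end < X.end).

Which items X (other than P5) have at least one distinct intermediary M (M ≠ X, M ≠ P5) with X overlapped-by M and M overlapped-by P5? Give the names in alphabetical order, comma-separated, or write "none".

Target P5 = [18:05, 18:45].
Intermediaries M with M overlapped-by P5: none.
Union: none.

none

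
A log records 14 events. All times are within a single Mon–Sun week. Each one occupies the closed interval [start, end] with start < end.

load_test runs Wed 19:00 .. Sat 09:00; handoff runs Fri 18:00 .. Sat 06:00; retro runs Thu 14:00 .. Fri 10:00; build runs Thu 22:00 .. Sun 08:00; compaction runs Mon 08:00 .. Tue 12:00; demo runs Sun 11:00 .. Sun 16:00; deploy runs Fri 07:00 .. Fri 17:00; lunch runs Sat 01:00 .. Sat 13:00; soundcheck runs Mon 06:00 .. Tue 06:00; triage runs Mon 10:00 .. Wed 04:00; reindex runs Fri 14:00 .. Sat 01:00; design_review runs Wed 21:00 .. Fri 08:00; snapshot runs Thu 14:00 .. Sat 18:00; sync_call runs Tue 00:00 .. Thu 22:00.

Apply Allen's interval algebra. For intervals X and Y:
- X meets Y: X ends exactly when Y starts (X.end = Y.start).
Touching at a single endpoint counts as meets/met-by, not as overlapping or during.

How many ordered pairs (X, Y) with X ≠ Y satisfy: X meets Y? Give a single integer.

2

Checking all 182 ordered pairs for relation 'meets'; matching pairs in alphabetical order:
(reindex, lunch): reindex meets lunch ✓
(sync_call, build): sync_call meets build ✓
Count: 2.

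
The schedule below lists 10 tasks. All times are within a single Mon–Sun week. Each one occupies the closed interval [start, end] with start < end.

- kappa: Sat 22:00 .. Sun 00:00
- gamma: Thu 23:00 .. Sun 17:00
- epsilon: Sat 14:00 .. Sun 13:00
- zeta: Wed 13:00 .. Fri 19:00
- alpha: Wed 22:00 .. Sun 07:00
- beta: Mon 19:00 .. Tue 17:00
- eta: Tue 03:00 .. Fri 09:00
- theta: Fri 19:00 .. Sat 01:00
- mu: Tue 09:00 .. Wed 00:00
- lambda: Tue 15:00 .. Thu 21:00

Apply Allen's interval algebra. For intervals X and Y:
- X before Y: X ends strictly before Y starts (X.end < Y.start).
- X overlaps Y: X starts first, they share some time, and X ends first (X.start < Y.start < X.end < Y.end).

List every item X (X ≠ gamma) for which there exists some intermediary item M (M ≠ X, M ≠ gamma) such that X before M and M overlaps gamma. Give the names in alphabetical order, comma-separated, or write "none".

Target gamma = [Thu 23:00, Sun 17:00].
Intermediaries M with M overlaps gamma: alpha, eta, zeta.
Via alpha — items with X before alpha: beta, mu.
Via eta — items with X before eta: none.
Via zeta — items with X before zeta: beta, mu.
Union: beta, mu.

beta, mu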